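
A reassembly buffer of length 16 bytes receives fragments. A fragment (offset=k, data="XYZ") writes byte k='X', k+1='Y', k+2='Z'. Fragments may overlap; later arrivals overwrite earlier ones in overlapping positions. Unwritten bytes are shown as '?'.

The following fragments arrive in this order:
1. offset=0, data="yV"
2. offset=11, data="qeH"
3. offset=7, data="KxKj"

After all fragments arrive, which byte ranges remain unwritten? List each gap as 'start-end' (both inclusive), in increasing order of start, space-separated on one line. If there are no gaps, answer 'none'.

Answer: 2-6 14-15

Derivation:
Fragment 1: offset=0 len=2
Fragment 2: offset=11 len=3
Fragment 3: offset=7 len=4
Gaps: 2-6 14-15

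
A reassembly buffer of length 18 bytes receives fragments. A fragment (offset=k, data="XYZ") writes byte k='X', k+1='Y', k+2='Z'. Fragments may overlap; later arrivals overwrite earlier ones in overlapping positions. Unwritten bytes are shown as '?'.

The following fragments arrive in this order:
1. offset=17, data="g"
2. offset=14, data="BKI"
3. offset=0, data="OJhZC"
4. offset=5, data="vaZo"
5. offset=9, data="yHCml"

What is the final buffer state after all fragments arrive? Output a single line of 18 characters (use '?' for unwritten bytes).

Answer: OJhZCvaZoyHCmlBKIg

Derivation:
Fragment 1: offset=17 data="g" -> buffer=?????????????????g
Fragment 2: offset=14 data="BKI" -> buffer=??????????????BKIg
Fragment 3: offset=0 data="OJhZC" -> buffer=OJhZC?????????BKIg
Fragment 4: offset=5 data="vaZo" -> buffer=OJhZCvaZo?????BKIg
Fragment 5: offset=9 data="yHCml" -> buffer=OJhZCvaZoyHCmlBKIg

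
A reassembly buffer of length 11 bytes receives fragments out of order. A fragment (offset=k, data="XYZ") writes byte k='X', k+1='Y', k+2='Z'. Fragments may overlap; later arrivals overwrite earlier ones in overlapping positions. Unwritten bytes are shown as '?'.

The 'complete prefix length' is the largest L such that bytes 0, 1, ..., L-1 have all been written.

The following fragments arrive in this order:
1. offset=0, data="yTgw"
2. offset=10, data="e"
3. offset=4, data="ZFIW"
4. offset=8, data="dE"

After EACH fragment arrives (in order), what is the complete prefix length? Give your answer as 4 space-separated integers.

Answer: 4 4 8 11

Derivation:
Fragment 1: offset=0 data="yTgw" -> buffer=yTgw??????? -> prefix_len=4
Fragment 2: offset=10 data="e" -> buffer=yTgw??????e -> prefix_len=4
Fragment 3: offset=4 data="ZFIW" -> buffer=yTgwZFIW??e -> prefix_len=8
Fragment 4: offset=8 data="dE" -> buffer=yTgwZFIWdEe -> prefix_len=11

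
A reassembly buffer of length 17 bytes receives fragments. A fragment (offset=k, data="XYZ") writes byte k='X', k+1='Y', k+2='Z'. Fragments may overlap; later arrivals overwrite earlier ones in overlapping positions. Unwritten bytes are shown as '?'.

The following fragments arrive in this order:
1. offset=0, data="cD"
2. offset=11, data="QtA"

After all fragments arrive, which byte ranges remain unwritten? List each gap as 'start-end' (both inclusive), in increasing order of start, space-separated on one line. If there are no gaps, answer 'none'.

Answer: 2-10 14-16

Derivation:
Fragment 1: offset=0 len=2
Fragment 2: offset=11 len=3
Gaps: 2-10 14-16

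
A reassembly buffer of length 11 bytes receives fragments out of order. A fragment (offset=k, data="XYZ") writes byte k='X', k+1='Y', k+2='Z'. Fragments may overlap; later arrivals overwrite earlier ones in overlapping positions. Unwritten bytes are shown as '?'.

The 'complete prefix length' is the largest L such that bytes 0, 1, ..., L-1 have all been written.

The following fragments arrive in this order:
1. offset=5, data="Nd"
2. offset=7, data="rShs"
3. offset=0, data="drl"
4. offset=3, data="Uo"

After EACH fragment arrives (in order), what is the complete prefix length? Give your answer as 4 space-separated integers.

Answer: 0 0 3 11

Derivation:
Fragment 1: offset=5 data="Nd" -> buffer=?????Nd???? -> prefix_len=0
Fragment 2: offset=7 data="rShs" -> buffer=?????NdrShs -> prefix_len=0
Fragment 3: offset=0 data="drl" -> buffer=drl??NdrShs -> prefix_len=3
Fragment 4: offset=3 data="Uo" -> buffer=drlUoNdrShs -> prefix_len=11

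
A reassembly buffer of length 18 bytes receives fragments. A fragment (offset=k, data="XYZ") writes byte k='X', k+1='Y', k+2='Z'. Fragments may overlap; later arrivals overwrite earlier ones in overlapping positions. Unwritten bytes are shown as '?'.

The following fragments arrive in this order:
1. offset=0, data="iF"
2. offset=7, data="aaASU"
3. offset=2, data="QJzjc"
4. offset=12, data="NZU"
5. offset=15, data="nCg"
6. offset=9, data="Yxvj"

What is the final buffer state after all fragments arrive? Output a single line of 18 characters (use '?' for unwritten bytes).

Answer: iFQJzjcaaYxvjZUnCg

Derivation:
Fragment 1: offset=0 data="iF" -> buffer=iF????????????????
Fragment 2: offset=7 data="aaASU" -> buffer=iF?????aaASU??????
Fragment 3: offset=2 data="QJzjc" -> buffer=iFQJzjcaaASU??????
Fragment 4: offset=12 data="NZU" -> buffer=iFQJzjcaaASUNZU???
Fragment 5: offset=15 data="nCg" -> buffer=iFQJzjcaaASUNZUnCg
Fragment 6: offset=9 data="Yxvj" -> buffer=iFQJzjcaaYxvjZUnCg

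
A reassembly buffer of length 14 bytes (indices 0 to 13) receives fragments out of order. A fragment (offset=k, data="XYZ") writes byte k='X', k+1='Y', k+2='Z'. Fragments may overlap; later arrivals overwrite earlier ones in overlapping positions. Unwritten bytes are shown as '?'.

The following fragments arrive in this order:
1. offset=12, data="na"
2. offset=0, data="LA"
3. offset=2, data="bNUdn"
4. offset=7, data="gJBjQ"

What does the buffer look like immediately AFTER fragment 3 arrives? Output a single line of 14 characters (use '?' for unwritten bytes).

Fragment 1: offset=12 data="na" -> buffer=????????????na
Fragment 2: offset=0 data="LA" -> buffer=LA??????????na
Fragment 3: offset=2 data="bNUdn" -> buffer=LAbNUdn?????na

Answer: LAbNUdn?????na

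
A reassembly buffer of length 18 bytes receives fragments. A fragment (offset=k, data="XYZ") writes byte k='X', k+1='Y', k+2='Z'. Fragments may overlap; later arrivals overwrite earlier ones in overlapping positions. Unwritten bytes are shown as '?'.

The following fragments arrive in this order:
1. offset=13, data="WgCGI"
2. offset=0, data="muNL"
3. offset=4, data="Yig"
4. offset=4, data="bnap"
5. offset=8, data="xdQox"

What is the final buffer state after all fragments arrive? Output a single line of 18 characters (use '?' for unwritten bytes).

Fragment 1: offset=13 data="WgCGI" -> buffer=?????????????WgCGI
Fragment 2: offset=0 data="muNL" -> buffer=muNL?????????WgCGI
Fragment 3: offset=4 data="Yig" -> buffer=muNLYig??????WgCGI
Fragment 4: offset=4 data="bnap" -> buffer=muNLbnap?????WgCGI
Fragment 5: offset=8 data="xdQox" -> buffer=muNLbnapxdQoxWgCGI

Answer: muNLbnapxdQoxWgCGI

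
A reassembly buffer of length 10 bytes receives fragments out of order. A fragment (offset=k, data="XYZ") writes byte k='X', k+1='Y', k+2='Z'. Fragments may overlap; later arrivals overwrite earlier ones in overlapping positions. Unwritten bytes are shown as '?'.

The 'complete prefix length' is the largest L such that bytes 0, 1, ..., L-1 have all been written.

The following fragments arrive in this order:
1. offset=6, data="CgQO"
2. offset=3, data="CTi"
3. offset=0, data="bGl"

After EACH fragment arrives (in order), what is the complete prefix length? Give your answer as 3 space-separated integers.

Answer: 0 0 10

Derivation:
Fragment 1: offset=6 data="CgQO" -> buffer=??????CgQO -> prefix_len=0
Fragment 2: offset=3 data="CTi" -> buffer=???CTiCgQO -> prefix_len=0
Fragment 3: offset=0 data="bGl" -> buffer=bGlCTiCgQO -> prefix_len=10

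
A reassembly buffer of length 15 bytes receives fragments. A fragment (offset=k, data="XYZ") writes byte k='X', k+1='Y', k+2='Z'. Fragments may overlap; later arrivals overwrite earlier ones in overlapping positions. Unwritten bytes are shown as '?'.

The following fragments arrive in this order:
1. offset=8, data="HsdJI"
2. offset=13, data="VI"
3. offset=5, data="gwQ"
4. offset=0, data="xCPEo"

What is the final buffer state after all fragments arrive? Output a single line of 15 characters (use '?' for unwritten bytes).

Answer: xCPEogwQHsdJIVI

Derivation:
Fragment 1: offset=8 data="HsdJI" -> buffer=????????HsdJI??
Fragment 2: offset=13 data="VI" -> buffer=????????HsdJIVI
Fragment 3: offset=5 data="gwQ" -> buffer=?????gwQHsdJIVI
Fragment 4: offset=0 data="xCPEo" -> buffer=xCPEogwQHsdJIVI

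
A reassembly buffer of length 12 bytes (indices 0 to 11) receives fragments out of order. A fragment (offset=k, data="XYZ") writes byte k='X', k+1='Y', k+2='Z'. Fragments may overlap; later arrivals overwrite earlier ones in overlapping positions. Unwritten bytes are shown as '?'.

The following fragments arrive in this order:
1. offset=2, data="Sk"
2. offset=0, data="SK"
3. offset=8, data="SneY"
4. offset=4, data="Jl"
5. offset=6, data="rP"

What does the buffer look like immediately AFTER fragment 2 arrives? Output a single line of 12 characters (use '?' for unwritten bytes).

Fragment 1: offset=2 data="Sk" -> buffer=??Sk????????
Fragment 2: offset=0 data="SK" -> buffer=SKSk????????

Answer: SKSk????????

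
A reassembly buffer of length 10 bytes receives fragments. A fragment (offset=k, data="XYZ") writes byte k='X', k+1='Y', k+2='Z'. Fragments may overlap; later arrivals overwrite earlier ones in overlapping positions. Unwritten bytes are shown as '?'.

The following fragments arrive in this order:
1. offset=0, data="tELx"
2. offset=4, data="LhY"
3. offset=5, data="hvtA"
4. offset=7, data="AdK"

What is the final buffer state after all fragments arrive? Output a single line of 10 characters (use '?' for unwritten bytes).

Answer: tELxLhvAdK

Derivation:
Fragment 1: offset=0 data="tELx" -> buffer=tELx??????
Fragment 2: offset=4 data="LhY" -> buffer=tELxLhY???
Fragment 3: offset=5 data="hvtA" -> buffer=tELxLhvtA?
Fragment 4: offset=7 data="AdK" -> buffer=tELxLhvAdK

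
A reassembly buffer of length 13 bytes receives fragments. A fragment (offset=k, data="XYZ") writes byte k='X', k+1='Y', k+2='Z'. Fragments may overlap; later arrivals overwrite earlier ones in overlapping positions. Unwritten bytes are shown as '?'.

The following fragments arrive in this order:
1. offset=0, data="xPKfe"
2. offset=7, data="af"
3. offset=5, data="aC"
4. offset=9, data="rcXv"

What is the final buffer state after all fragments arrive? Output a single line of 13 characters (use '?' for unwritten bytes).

Answer: xPKfeaCafrcXv

Derivation:
Fragment 1: offset=0 data="xPKfe" -> buffer=xPKfe????????
Fragment 2: offset=7 data="af" -> buffer=xPKfe??af????
Fragment 3: offset=5 data="aC" -> buffer=xPKfeaCaf????
Fragment 4: offset=9 data="rcXv" -> buffer=xPKfeaCafrcXv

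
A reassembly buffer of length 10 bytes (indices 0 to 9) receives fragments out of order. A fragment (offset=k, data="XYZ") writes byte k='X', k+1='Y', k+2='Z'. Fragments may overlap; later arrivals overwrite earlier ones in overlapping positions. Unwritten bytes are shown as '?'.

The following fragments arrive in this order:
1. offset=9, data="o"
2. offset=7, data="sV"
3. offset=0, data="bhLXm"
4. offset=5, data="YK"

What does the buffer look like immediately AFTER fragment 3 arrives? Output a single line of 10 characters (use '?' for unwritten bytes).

Answer: bhLXm??sVo

Derivation:
Fragment 1: offset=9 data="o" -> buffer=?????????o
Fragment 2: offset=7 data="sV" -> buffer=???????sVo
Fragment 3: offset=0 data="bhLXm" -> buffer=bhLXm??sVo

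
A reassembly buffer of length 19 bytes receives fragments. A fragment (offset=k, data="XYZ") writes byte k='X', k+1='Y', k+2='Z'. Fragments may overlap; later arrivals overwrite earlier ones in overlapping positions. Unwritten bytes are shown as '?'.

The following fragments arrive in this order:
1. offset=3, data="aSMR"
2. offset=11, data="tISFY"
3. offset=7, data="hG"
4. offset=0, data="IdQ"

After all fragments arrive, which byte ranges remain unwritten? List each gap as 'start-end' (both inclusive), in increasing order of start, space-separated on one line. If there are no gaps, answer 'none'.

Fragment 1: offset=3 len=4
Fragment 2: offset=11 len=5
Fragment 3: offset=7 len=2
Fragment 4: offset=0 len=3
Gaps: 9-10 16-18

Answer: 9-10 16-18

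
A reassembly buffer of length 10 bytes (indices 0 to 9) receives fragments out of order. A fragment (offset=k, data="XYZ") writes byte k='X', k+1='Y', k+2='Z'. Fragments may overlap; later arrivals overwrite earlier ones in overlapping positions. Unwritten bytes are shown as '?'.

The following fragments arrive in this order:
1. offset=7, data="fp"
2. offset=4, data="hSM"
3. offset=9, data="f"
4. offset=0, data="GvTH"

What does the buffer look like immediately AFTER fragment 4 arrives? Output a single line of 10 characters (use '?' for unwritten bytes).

Fragment 1: offset=7 data="fp" -> buffer=???????fp?
Fragment 2: offset=4 data="hSM" -> buffer=????hSMfp?
Fragment 3: offset=9 data="f" -> buffer=????hSMfpf
Fragment 4: offset=0 data="GvTH" -> buffer=GvTHhSMfpf

Answer: GvTHhSMfpf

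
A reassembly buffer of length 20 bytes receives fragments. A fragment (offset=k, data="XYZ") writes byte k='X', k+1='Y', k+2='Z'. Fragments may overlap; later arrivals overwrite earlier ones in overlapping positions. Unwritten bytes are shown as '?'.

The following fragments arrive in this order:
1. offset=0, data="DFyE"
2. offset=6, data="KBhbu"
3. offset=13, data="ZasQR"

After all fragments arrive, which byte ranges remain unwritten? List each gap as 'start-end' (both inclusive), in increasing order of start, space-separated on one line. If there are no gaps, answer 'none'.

Fragment 1: offset=0 len=4
Fragment 2: offset=6 len=5
Fragment 3: offset=13 len=5
Gaps: 4-5 11-12 18-19

Answer: 4-5 11-12 18-19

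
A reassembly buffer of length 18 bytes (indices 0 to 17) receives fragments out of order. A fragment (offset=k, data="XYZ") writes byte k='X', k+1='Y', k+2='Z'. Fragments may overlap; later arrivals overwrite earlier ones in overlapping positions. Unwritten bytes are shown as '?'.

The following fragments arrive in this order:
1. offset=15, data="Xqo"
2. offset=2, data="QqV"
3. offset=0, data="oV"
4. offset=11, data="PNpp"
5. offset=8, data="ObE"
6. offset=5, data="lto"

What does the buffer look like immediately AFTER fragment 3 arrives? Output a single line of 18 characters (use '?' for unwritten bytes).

Fragment 1: offset=15 data="Xqo" -> buffer=???????????????Xqo
Fragment 2: offset=2 data="QqV" -> buffer=??QqV??????????Xqo
Fragment 3: offset=0 data="oV" -> buffer=oVQqV??????????Xqo

Answer: oVQqV??????????Xqo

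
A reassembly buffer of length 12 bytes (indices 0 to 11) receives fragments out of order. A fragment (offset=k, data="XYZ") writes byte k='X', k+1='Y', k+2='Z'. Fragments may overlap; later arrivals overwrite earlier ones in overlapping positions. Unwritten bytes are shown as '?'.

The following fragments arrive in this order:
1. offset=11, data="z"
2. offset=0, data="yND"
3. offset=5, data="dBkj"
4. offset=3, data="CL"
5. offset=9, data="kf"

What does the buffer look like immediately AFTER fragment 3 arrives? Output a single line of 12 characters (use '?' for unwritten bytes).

Fragment 1: offset=11 data="z" -> buffer=???????????z
Fragment 2: offset=0 data="yND" -> buffer=yND????????z
Fragment 3: offset=5 data="dBkj" -> buffer=yND??dBkj??z

Answer: yND??dBkj??z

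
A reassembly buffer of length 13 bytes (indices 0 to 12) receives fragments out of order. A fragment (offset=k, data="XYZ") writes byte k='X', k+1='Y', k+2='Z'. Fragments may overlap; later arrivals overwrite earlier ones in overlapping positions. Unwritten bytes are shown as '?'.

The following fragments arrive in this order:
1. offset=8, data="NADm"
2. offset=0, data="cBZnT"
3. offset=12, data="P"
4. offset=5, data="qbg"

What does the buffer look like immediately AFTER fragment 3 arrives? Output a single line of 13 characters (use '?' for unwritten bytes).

Answer: cBZnT???NADmP

Derivation:
Fragment 1: offset=8 data="NADm" -> buffer=????????NADm?
Fragment 2: offset=0 data="cBZnT" -> buffer=cBZnT???NADm?
Fragment 3: offset=12 data="P" -> buffer=cBZnT???NADmP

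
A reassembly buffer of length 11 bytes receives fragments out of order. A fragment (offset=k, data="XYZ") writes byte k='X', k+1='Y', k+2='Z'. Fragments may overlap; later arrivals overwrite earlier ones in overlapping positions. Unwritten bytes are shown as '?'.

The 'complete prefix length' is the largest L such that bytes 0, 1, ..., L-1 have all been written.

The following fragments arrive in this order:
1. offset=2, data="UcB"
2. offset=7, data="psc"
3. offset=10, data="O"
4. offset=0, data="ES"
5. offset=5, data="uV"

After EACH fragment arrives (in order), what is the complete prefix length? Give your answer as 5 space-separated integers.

Fragment 1: offset=2 data="UcB" -> buffer=??UcB?????? -> prefix_len=0
Fragment 2: offset=7 data="psc" -> buffer=??UcB??psc? -> prefix_len=0
Fragment 3: offset=10 data="O" -> buffer=??UcB??pscO -> prefix_len=0
Fragment 4: offset=0 data="ES" -> buffer=ESUcB??pscO -> prefix_len=5
Fragment 5: offset=5 data="uV" -> buffer=ESUcBuVpscO -> prefix_len=11

Answer: 0 0 0 5 11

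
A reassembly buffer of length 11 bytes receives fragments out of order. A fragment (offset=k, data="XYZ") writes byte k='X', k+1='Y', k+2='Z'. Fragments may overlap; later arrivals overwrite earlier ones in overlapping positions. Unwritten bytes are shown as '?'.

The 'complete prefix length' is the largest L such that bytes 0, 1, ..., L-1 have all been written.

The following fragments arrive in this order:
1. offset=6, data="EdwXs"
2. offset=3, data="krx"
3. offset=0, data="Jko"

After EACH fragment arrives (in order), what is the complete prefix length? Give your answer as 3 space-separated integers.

Fragment 1: offset=6 data="EdwXs" -> buffer=??????EdwXs -> prefix_len=0
Fragment 2: offset=3 data="krx" -> buffer=???krxEdwXs -> prefix_len=0
Fragment 3: offset=0 data="Jko" -> buffer=JkokrxEdwXs -> prefix_len=11

Answer: 0 0 11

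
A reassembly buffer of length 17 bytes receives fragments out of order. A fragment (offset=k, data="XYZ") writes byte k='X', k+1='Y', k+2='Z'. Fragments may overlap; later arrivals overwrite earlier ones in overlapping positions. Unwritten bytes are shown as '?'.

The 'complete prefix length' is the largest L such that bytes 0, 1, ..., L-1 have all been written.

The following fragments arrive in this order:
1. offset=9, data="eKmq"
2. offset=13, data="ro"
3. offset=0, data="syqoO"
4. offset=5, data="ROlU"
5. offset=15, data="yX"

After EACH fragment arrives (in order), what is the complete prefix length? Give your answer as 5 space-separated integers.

Fragment 1: offset=9 data="eKmq" -> buffer=?????????eKmq???? -> prefix_len=0
Fragment 2: offset=13 data="ro" -> buffer=?????????eKmqro?? -> prefix_len=0
Fragment 3: offset=0 data="syqoO" -> buffer=syqoO????eKmqro?? -> prefix_len=5
Fragment 4: offset=5 data="ROlU" -> buffer=syqoOROlUeKmqro?? -> prefix_len=15
Fragment 5: offset=15 data="yX" -> buffer=syqoOROlUeKmqroyX -> prefix_len=17

Answer: 0 0 5 15 17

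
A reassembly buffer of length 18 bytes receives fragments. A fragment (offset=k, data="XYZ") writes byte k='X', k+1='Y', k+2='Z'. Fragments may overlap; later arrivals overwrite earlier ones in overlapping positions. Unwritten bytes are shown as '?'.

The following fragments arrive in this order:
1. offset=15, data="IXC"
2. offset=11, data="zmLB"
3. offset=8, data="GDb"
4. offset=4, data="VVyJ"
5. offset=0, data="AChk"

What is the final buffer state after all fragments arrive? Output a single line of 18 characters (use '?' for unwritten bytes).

Fragment 1: offset=15 data="IXC" -> buffer=???????????????IXC
Fragment 2: offset=11 data="zmLB" -> buffer=???????????zmLBIXC
Fragment 3: offset=8 data="GDb" -> buffer=????????GDbzmLBIXC
Fragment 4: offset=4 data="VVyJ" -> buffer=????VVyJGDbzmLBIXC
Fragment 5: offset=0 data="AChk" -> buffer=AChkVVyJGDbzmLBIXC

Answer: AChkVVyJGDbzmLBIXC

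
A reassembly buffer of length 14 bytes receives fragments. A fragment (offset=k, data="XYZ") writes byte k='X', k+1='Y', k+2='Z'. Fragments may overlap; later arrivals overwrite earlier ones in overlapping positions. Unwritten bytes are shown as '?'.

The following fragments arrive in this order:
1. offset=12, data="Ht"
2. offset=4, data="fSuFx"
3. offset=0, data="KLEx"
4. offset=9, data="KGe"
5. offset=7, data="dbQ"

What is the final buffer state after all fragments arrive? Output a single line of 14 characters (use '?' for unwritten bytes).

Fragment 1: offset=12 data="Ht" -> buffer=????????????Ht
Fragment 2: offset=4 data="fSuFx" -> buffer=????fSuFx???Ht
Fragment 3: offset=0 data="KLEx" -> buffer=KLExfSuFx???Ht
Fragment 4: offset=9 data="KGe" -> buffer=KLExfSuFxKGeHt
Fragment 5: offset=7 data="dbQ" -> buffer=KLExfSudbQGeHt

Answer: KLExfSudbQGeHt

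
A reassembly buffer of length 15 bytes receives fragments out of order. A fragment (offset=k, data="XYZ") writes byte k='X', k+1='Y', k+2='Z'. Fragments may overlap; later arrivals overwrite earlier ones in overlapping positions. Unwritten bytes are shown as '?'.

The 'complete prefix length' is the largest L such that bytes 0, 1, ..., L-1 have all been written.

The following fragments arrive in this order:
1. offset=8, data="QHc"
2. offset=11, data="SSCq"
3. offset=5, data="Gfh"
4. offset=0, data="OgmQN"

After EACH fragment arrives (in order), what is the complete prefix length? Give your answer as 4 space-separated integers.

Answer: 0 0 0 15

Derivation:
Fragment 1: offset=8 data="QHc" -> buffer=????????QHc???? -> prefix_len=0
Fragment 2: offset=11 data="SSCq" -> buffer=????????QHcSSCq -> prefix_len=0
Fragment 3: offset=5 data="Gfh" -> buffer=?????GfhQHcSSCq -> prefix_len=0
Fragment 4: offset=0 data="OgmQN" -> buffer=OgmQNGfhQHcSSCq -> prefix_len=15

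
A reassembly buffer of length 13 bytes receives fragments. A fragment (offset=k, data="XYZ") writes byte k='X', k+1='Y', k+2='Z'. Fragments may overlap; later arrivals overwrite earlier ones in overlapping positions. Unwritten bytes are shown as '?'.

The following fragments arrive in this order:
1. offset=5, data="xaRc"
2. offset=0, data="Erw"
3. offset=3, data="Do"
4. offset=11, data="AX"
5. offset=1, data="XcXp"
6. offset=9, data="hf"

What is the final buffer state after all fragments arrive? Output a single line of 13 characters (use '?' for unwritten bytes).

Fragment 1: offset=5 data="xaRc" -> buffer=?????xaRc????
Fragment 2: offset=0 data="Erw" -> buffer=Erw??xaRc????
Fragment 3: offset=3 data="Do" -> buffer=ErwDoxaRc????
Fragment 4: offset=11 data="AX" -> buffer=ErwDoxaRc??AX
Fragment 5: offset=1 data="XcXp" -> buffer=EXcXpxaRc??AX
Fragment 6: offset=9 data="hf" -> buffer=EXcXpxaRchfAX

Answer: EXcXpxaRchfAX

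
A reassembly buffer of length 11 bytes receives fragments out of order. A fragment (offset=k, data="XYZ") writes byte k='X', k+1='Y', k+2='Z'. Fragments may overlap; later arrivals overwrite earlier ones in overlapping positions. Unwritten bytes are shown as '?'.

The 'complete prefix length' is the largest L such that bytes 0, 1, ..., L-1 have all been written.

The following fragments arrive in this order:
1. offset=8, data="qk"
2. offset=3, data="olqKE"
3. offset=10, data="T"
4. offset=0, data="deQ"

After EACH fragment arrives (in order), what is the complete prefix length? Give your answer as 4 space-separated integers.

Answer: 0 0 0 11

Derivation:
Fragment 1: offset=8 data="qk" -> buffer=????????qk? -> prefix_len=0
Fragment 2: offset=3 data="olqKE" -> buffer=???olqKEqk? -> prefix_len=0
Fragment 3: offset=10 data="T" -> buffer=???olqKEqkT -> prefix_len=0
Fragment 4: offset=0 data="deQ" -> buffer=deQolqKEqkT -> prefix_len=11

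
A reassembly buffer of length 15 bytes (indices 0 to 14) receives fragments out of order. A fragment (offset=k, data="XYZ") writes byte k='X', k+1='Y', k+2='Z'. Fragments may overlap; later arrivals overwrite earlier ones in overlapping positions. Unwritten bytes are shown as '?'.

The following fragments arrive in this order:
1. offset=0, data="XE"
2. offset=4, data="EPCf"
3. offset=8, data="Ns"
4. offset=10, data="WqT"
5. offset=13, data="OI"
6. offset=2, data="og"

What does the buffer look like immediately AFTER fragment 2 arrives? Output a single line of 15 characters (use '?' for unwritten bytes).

Fragment 1: offset=0 data="XE" -> buffer=XE?????????????
Fragment 2: offset=4 data="EPCf" -> buffer=XE??EPCf???????

Answer: XE??EPCf???????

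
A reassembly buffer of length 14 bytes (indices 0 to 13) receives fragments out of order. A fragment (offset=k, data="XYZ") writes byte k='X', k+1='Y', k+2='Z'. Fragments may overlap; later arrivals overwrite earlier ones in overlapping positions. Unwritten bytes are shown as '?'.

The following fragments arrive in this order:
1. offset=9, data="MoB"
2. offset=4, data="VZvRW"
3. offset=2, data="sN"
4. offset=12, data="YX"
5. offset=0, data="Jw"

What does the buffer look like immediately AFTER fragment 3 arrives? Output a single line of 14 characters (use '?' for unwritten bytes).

Fragment 1: offset=9 data="MoB" -> buffer=?????????MoB??
Fragment 2: offset=4 data="VZvRW" -> buffer=????VZvRWMoB??
Fragment 3: offset=2 data="sN" -> buffer=??sNVZvRWMoB??

Answer: ??sNVZvRWMoB??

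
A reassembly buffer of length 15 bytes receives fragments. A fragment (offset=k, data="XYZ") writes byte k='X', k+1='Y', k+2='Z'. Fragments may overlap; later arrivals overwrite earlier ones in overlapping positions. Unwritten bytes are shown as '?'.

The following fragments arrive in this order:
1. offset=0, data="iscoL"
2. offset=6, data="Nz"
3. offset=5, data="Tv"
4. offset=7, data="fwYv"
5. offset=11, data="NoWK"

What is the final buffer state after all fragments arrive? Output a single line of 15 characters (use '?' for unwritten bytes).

Answer: iscoLTvfwYvNoWK

Derivation:
Fragment 1: offset=0 data="iscoL" -> buffer=iscoL??????????
Fragment 2: offset=6 data="Nz" -> buffer=iscoL?Nz???????
Fragment 3: offset=5 data="Tv" -> buffer=iscoLTvz???????
Fragment 4: offset=7 data="fwYv" -> buffer=iscoLTvfwYv????
Fragment 5: offset=11 data="NoWK" -> buffer=iscoLTvfwYvNoWK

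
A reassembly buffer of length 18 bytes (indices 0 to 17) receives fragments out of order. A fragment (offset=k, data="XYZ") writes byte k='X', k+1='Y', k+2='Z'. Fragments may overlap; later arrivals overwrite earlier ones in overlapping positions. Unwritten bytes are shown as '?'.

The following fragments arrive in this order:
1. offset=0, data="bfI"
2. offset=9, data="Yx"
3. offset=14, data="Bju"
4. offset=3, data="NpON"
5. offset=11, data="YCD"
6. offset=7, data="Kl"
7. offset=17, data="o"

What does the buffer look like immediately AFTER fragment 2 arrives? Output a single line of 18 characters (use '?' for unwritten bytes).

Fragment 1: offset=0 data="bfI" -> buffer=bfI???????????????
Fragment 2: offset=9 data="Yx" -> buffer=bfI??????Yx???????

Answer: bfI??????Yx???????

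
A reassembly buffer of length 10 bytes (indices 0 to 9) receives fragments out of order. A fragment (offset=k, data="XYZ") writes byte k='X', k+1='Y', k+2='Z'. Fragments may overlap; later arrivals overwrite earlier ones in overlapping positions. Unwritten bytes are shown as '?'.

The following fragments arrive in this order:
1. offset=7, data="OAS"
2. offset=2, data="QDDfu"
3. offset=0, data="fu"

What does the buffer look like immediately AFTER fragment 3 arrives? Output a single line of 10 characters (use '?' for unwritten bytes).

Fragment 1: offset=7 data="OAS" -> buffer=???????OAS
Fragment 2: offset=2 data="QDDfu" -> buffer=??QDDfuOAS
Fragment 3: offset=0 data="fu" -> buffer=fuQDDfuOAS

Answer: fuQDDfuOAS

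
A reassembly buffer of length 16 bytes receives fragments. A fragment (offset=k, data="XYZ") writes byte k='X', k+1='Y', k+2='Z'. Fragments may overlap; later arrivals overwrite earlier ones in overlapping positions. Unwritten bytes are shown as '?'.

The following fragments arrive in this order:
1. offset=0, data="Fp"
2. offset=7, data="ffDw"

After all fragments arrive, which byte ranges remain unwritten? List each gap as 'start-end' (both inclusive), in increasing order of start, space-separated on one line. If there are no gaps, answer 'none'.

Answer: 2-6 11-15

Derivation:
Fragment 1: offset=0 len=2
Fragment 2: offset=7 len=4
Gaps: 2-6 11-15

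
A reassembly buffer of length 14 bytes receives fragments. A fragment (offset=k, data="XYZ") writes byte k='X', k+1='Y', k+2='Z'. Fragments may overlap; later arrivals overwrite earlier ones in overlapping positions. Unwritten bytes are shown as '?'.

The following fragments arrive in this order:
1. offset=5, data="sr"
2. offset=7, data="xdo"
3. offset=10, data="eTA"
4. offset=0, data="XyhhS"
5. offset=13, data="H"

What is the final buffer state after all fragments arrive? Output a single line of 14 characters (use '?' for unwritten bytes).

Answer: XyhhSsrxdoeTAH

Derivation:
Fragment 1: offset=5 data="sr" -> buffer=?????sr???????
Fragment 2: offset=7 data="xdo" -> buffer=?????srxdo????
Fragment 3: offset=10 data="eTA" -> buffer=?????srxdoeTA?
Fragment 4: offset=0 data="XyhhS" -> buffer=XyhhSsrxdoeTA?
Fragment 5: offset=13 data="H" -> buffer=XyhhSsrxdoeTAH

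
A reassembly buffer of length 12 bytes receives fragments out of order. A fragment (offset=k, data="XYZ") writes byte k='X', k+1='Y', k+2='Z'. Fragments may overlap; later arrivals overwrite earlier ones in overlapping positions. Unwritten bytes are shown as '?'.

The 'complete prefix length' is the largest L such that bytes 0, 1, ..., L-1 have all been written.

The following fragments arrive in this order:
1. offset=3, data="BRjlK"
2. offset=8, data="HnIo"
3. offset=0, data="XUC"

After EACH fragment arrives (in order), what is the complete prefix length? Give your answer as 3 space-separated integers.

Fragment 1: offset=3 data="BRjlK" -> buffer=???BRjlK???? -> prefix_len=0
Fragment 2: offset=8 data="HnIo" -> buffer=???BRjlKHnIo -> prefix_len=0
Fragment 3: offset=0 data="XUC" -> buffer=XUCBRjlKHnIo -> prefix_len=12

Answer: 0 0 12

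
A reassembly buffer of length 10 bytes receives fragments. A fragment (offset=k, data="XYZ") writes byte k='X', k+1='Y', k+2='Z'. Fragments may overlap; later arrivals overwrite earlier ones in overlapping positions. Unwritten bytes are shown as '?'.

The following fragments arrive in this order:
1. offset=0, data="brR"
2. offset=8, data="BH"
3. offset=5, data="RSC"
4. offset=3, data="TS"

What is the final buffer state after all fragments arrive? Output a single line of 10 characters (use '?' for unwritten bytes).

Answer: brRTSRSCBH

Derivation:
Fragment 1: offset=0 data="brR" -> buffer=brR???????
Fragment 2: offset=8 data="BH" -> buffer=brR?????BH
Fragment 3: offset=5 data="RSC" -> buffer=brR??RSCBH
Fragment 4: offset=3 data="TS" -> buffer=brRTSRSCBH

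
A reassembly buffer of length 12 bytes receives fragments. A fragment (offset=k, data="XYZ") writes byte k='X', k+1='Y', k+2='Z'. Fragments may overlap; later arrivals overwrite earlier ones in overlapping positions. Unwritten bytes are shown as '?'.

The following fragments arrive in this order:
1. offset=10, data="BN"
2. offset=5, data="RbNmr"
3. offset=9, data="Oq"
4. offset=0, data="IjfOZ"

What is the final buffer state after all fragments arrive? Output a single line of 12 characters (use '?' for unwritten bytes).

Answer: IjfOZRbNmOqN

Derivation:
Fragment 1: offset=10 data="BN" -> buffer=??????????BN
Fragment 2: offset=5 data="RbNmr" -> buffer=?????RbNmrBN
Fragment 3: offset=9 data="Oq" -> buffer=?????RbNmOqN
Fragment 4: offset=0 data="IjfOZ" -> buffer=IjfOZRbNmOqN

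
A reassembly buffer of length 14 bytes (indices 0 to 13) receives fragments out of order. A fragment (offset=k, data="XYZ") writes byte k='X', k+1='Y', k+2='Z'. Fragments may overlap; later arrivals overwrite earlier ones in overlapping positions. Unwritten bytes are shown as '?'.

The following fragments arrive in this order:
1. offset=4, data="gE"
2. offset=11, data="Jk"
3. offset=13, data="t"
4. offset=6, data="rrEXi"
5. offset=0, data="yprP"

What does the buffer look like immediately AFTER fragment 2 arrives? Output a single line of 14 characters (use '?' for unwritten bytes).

Fragment 1: offset=4 data="gE" -> buffer=????gE????????
Fragment 2: offset=11 data="Jk" -> buffer=????gE?????Jk?

Answer: ????gE?????Jk?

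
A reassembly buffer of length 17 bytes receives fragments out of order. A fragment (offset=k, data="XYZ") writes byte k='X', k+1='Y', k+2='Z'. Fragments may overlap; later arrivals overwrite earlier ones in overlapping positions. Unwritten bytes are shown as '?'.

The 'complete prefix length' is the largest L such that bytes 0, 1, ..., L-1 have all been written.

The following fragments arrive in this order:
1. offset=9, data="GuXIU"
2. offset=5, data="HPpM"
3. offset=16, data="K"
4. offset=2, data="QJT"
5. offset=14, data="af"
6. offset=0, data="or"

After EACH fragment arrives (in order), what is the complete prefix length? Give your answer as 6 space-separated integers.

Fragment 1: offset=9 data="GuXIU" -> buffer=?????????GuXIU??? -> prefix_len=0
Fragment 2: offset=5 data="HPpM" -> buffer=?????HPpMGuXIU??? -> prefix_len=0
Fragment 3: offset=16 data="K" -> buffer=?????HPpMGuXIU??K -> prefix_len=0
Fragment 4: offset=2 data="QJT" -> buffer=??QJTHPpMGuXIU??K -> prefix_len=0
Fragment 5: offset=14 data="af" -> buffer=??QJTHPpMGuXIUafK -> prefix_len=0
Fragment 6: offset=0 data="or" -> buffer=orQJTHPpMGuXIUafK -> prefix_len=17

Answer: 0 0 0 0 0 17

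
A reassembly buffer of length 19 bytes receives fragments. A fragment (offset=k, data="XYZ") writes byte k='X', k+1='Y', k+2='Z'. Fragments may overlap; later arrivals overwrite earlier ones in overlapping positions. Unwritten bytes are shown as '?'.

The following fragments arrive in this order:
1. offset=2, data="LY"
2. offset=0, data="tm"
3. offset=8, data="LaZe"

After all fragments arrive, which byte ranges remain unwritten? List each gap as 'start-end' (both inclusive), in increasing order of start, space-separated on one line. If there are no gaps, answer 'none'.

Fragment 1: offset=2 len=2
Fragment 2: offset=0 len=2
Fragment 3: offset=8 len=4
Gaps: 4-7 12-18

Answer: 4-7 12-18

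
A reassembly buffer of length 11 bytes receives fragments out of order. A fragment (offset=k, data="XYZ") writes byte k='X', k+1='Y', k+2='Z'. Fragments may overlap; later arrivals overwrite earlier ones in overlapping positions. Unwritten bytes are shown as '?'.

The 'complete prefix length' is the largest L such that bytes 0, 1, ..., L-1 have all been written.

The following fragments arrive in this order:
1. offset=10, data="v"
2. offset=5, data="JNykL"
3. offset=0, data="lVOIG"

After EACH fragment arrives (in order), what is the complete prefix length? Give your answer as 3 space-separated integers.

Answer: 0 0 11

Derivation:
Fragment 1: offset=10 data="v" -> buffer=??????????v -> prefix_len=0
Fragment 2: offset=5 data="JNykL" -> buffer=?????JNykLv -> prefix_len=0
Fragment 3: offset=0 data="lVOIG" -> buffer=lVOIGJNykLv -> prefix_len=11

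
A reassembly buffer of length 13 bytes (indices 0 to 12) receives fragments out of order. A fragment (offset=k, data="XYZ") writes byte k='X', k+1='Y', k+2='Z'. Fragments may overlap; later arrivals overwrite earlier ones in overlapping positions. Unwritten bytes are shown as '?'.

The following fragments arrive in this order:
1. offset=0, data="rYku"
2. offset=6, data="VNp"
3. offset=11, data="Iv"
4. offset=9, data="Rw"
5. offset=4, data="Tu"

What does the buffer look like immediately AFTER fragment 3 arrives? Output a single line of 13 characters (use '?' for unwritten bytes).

Fragment 1: offset=0 data="rYku" -> buffer=rYku?????????
Fragment 2: offset=6 data="VNp" -> buffer=rYku??VNp????
Fragment 3: offset=11 data="Iv" -> buffer=rYku??VNp??Iv

Answer: rYku??VNp??Iv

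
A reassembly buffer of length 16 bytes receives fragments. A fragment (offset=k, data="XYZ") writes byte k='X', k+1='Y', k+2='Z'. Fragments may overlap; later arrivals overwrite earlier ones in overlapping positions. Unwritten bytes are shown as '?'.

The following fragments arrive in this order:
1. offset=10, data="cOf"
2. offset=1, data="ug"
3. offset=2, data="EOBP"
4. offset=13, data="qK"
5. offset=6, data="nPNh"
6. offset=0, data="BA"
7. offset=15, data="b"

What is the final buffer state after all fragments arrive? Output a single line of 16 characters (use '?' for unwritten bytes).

Answer: BAEOBPnPNhcOfqKb

Derivation:
Fragment 1: offset=10 data="cOf" -> buffer=??????????cOf???
Fragment 2: offset=1 data="ug" -> buffer=?ug???????cOf???
Fragment 3: offset=2 data="EOBP" -> buffer=?uEOBP????cOf???
Fragment 4: offset=13 data="qK" -> buffer=?uEOBP????cOfqK?
Fragment 5: offset=6 data="nPNh" -> buffer=?uEOBPnPNhcOfqK?
Fragment 6: offset=0 data="BA" -> buffer=BAEOBPnPNhcOfqK?
Fragment 7: offset=15 data="b" -> buffer=BAEOBPnPNhcOfqKb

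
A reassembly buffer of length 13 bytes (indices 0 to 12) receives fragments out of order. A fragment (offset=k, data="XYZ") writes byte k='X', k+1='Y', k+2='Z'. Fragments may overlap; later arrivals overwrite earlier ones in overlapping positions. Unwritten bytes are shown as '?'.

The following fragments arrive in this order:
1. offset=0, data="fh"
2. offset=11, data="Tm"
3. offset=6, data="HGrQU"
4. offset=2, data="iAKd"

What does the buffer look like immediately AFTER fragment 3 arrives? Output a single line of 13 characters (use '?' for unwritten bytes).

Fragment 1: offset=0 data="fh" -> buffer=fh???????????
Fragment 2: offset=11 data="Tm" -> buffer=fh?????????Tm
Fragment 3: offset=6 data="HGrQU" -> buffer=fh????HGrQUTm

Answer: fh????HGrQUTm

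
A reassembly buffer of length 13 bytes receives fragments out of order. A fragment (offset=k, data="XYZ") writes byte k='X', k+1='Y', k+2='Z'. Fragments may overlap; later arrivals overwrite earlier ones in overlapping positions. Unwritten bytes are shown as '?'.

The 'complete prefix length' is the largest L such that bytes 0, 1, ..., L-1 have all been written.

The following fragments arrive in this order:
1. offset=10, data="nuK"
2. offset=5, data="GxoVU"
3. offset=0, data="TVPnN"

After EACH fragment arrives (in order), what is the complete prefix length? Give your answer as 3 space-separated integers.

Fragment 1: offset=10 data="nuK" -> buffer=??????????nuK -> prefix_len=0
Fragment 2: offset=5 data="GxoVU" -> buffer=?????GxoVUnuK -> prefix_len=0
Fragment 3: offset=0 data="TVPnN" -> buffer=TVPnNGxoVUnuK -> prefix_len=13

Answer: 0 0 13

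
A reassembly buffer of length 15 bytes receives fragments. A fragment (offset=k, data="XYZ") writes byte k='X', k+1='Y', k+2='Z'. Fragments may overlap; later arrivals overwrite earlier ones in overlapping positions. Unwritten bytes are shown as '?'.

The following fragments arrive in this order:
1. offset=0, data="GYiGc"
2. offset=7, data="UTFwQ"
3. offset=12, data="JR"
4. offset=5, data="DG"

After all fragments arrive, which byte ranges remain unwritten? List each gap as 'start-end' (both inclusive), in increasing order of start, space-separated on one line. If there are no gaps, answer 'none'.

Answer: 14-14

Derivation:
Fragment 1: offset=0 len=5
Fragment 2: offset=7 len=5
Fragment 3: offset=12 len=2
Fragment 4: offset=5 len=2
Gaps: 14-14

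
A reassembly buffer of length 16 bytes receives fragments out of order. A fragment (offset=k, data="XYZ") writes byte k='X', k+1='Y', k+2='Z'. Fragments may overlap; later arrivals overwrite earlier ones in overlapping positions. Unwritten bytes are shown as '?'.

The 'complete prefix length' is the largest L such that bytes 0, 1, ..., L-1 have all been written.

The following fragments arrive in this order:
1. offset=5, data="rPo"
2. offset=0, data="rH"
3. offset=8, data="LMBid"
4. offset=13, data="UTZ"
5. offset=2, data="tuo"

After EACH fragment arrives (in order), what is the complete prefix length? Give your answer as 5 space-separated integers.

Fragment 1: offset=5 data="rPo" -> buffer=?????rPo???????? -> prefix_len=0
Fragment 2: offset=0 data="rH" -> buffer=rH???rPo???????? -> prefix_len=2
Fragment 3: offset=8 data="LMBid" -> buffer=rH???rPoLMBid??? -> prefix_len=2
Fragment 4: offset=13 data="UTZ" -> buffer=rH???rPoLMBidUTZ -> prefix_len=2
Fragment 5: offset=2 data="tuo" -> buffer=rHtuorPoLMBidUTZ -> prefix_len=16

Answer: 0 2 2 2 16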